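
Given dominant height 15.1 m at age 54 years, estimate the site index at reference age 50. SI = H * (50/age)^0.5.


50/54 = 0.925926
(0.925926)^0.5 = 0.962250
SI = 15.1 * 0.962250 = 14.5300 ≈ 14.5 m

14.5 m


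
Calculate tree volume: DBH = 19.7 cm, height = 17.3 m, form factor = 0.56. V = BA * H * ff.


(D/200)^2 = (19.7/200)^2 = 0.0985^2 = 0.00970225
BA = 3.141593 * 0.00970225 = 0.0304805 m^2
V = 0.0304805 * 17.3 * 0.56 = 0.295295 ≈ 0.295 m^3

0.295 m^3


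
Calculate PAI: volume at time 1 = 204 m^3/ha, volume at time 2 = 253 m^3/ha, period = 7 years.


PAI = (V2 - V1) / period = (253 - 204) / 7 = 49 / 7 = 7.00 m^3/ha/yr

7.00 m^3/ha/yr


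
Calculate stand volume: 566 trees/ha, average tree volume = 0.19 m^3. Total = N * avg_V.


V_stand = 566 * 0.19 = 107.54 ≈ 107.5 m^3/ha

107.5 m^3/ha


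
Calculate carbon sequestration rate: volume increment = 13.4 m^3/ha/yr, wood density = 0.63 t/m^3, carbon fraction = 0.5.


C = 13.4 * 0.63 * 0.5 = 4.221 ≈ 4.22 t C/ha/yr

4.22 t C/ha/yr


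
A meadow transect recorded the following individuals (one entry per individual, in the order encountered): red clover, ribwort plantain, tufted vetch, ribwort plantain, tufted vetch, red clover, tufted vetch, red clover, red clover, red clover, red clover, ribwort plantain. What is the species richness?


Total individuals logged = 12
Distinct species (count of individuals): red clover (6), ribwort plantain (3), tufted vetch (3)
Species richness = number of distinct species = 3

3


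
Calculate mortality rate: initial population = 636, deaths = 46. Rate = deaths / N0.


Mortality rate = 46 / 636 = 0.072327 ≈ 0.0723

0.0723


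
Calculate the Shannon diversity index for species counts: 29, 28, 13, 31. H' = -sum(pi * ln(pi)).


Total N = 29 + 28 + 13 + 31 = 101
Per-species terms:
  p = 29/101 = 0.287129; ln(p) = -1.247824; p*ln(p) = 0.287129 * (-1.247824) = -0.358286
  p = 28/101 = 0.277228; ln(p) = -1.282915; p*ln(p) = 0.277228 * (-1.282915) = -0.355660
  p = 13/101 = 0.128713; ln(p) = -2.050170; p*ln(p) = 0.128713 * (-2.050170) = -0.263884
  p = 31/101 = 0.306931; ln(p) = -1.181132; p*ln(p) = 0.306931 * (-1.181132) = -0.362526
sum(p*ln(p)) = (-0.358286) + (-0.355660) + (-0.263884) + (-0.362526) = -1.340356
H' = -(-1.340356) = 1.340356 ≈ 1.3404

1.3404


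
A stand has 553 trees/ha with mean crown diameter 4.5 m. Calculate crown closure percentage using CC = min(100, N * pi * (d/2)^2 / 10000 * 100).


(d/2)^2 = (4.5/2)^2 = 2.25^2 = 5.0625
Crown area = 3.141593 * 5.0625 = 15.9043 m^2
N * area / 10000 * 100 = 553 * 15.9043 / 10000 * 100 = 87.9508
CC = min(100, 87.9508) = 87.9508 ≈ 88.0%

88.0%


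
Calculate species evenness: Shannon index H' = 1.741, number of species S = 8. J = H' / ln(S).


ln(8) = 2.07944
J = H' / ln(S) = 1.741 / 2.07944 = 0.837245 ≈ 0.8372

0.8372


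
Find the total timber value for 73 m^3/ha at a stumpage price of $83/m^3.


Value = 73 * 83 = $6059/ha

$6059/ha


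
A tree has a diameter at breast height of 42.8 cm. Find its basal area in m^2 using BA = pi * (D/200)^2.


D/200 = 42.8/200 = 0.214 m
(D/200)^2 = 0.214^2 = 0.045796
BA = 3.141593 * 0.045796 = 0.143872 ≈ 0.1439 m^2

0.1439 m^2


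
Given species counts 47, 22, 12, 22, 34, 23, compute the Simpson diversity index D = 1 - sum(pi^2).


Total N = 47 + 22 + 12 + 22 + 34 + 23 = 160
Per-species terms:
  p = 47/160 = 0.293750; p^2 = 0.293750^2 = 0.086289
  p = 22/160 = 0.137500; p^2 = 0.137500^2 = 0.018906
  p = 12/160 = 0.075000; p^2 = 0.075000^2 = 0.005625
  p = 22/160 = 0.137500; p^2 = 0.137500^2 = 0.018906
  p = 34/160 = 0.212500; p^2 = 0.212500^2 = 0.045156
  p = 23/160 = 0.143750; p^2 = 0.143750^2 = 0.020664
sum(p^2) = 0.086289 + 0.018906 + 0.005625 + 0.018906 + 0.045156 + 0.020664 = 0.195546
D = 1 - 0.195546 = 0.804454 ≈ 0.8045

0.8045


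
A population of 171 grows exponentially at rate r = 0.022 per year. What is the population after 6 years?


r*t = 0.022 * 6 = 0.132
exp(0.132) = 1.14111
N = 171 * 1.14111 = 195.130 ≈ 195

195


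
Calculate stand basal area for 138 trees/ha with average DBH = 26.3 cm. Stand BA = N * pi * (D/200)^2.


(D/200)^2 = (26.3/200)^2 = 0.1315^2 = 0.01729225
Individual BA = 3.141593 * 0.01729225 = 0.0543252 m^2
Stand BA = 138 * 0.0543252 = 7.49688 ≈ 7.50 m^2/ha

7.50 m^2/ha


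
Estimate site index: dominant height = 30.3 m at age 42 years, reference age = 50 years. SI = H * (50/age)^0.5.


50/42 = 1.19048
(1.19048)^0.5 = 1.09109
SI = 30.3 * 1.09109 = 33.0600 ≈ 33.1 m

33.1 m


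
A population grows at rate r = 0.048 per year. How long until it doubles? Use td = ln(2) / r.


td = ln(2) / 0.048 = 0.693147 / 0.048 = 14.4406 ≈ 14.4 years

14.4 years


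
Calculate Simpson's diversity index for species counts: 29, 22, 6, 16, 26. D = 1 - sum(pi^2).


Total N = 29 + 22 + 6 + 16 + 26 = 99
Per-species terms:
  p = 29/99 = 0.292929; p^2 = 0.292929^2 = 0.085807
  p = 22/99 = 0.222222; p^2 = 0.222222^2 = 0.049383
  p = 6/99 = 0.060606; p^2 = 0.060606^2 = 0.003673
  p = 16/99 = 0.161616; p^2 = 0.161616^2 = 0.026120
  p = 26/99 = 0.262626; p^2 = 0.262626^2 = 0.068972
sum(p^2) = 0.085807 + 0.049383 + 0.003673 + 0.026120 + 0.068972 = 0.233955
D = 1 - 0.233955 = 0.766045 ≈ 0.7660

0.7660


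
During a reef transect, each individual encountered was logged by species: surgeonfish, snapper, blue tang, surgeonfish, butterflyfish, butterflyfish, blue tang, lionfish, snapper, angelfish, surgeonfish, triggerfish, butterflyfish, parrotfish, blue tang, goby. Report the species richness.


Total individuals logged = 16
Distinct species (count of individuals): surgeonfish (3), snapper (2), blue tang (3), butterflyfish (3), lionfish (1), angelfish (1), triggerfish (1), parrotfish (1), goby (1)
Species richness = number of distinct species = 9

9


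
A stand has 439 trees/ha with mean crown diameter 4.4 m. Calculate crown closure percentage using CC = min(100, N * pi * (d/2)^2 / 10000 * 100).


(d/2)^2 = (4.4/2)^2 = 2.2^2 = 4.84
Crown area = 3.141593 * 4.84 = 15.2053 m^2
N * area / 10000 * 100 = 439 * 15.2053 / 10000 * 100 = 66.7513
CC = min(100, 66.7513) = 66.7513 ≈ 66.8%

66.8%


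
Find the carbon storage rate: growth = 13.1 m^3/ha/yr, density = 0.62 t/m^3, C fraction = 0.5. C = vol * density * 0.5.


C = 13.1 * 0.62 * 0.5 = 4.061 ≈ 4.06 t C/ha/yr

4.06 t C/ha/yr


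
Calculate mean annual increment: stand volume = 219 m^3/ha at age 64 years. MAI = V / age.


MAI = 219 / 64 = 3.4219 ≈ 3.42 m^3/ha/yr

3.42 m^3/ha/yr


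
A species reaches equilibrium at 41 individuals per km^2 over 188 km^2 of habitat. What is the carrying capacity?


K = 41 * 188 = 7708 individuals

7708 individuals


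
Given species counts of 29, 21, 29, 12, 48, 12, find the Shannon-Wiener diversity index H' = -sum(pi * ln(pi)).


Total N = 29 + 21 + 29 + 12 + 48 + 12 = 151
Per-species terms:
  p = 29/151 = 0.192053; ln(p) = -1.649984; p*ln(p) = 0.192053 * (-1.649984) = -0.316884
  p = 21/151 = 0.139073; ln(p) = -1.972756; p*ln(p) = 0.139073 * (-1.972756) = -0.274357
  p = 29/151 = 0.192053; ln(p) = -1.649984; p*ln(p) = 0.192053 * (-1.649984) = -0.316884
  p = 12/151 = 0.079470; ln(p) = -2.532376; p*ln(p) = 0.079470 * (-2.532376) = -0.201248
  p = 48/151 = 0.317881; ln(p) = -1.146078; p*ln(p) = 0.317881 * (-1.146078) = -0.364316
  p = 12/151 = 0.079470; ln(p) = -2.532376; p*ln(p) = 0.079470 * (-2.532376) = -0.201248
sum(p*ln(p)) = (-0.316884) + (-0.274357) + (-0.316884) + (-0.201248) + (-0.364316) + (-0.201248) = -1.674937
H' = -(-1.674937) = 1.674937 ≈ 1.6749

1.6749


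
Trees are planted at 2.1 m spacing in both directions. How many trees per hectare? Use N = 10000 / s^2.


N = 10000 / 2.1^2 = 10000 / 4.41 = 2267.57 ≈ 2268 trees/ha

2268 trees/ha


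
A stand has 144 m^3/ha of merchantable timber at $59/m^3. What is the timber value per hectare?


Value = 144 * 59 = $8496/ha

$8496/ha


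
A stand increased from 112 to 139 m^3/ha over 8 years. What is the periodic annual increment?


PAI = (V2 - V1) / period = (139 - 112) / 8 = 27 / 8 = 3.3750 ≈ 3.38 m^3/ha/yr

3.38 m^3/ha/yr


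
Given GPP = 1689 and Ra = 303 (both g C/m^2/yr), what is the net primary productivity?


NPP = GPP - Ra = 1689 - 303 = 1386 g C/m^2/yr

1386 g C/m^2/yr


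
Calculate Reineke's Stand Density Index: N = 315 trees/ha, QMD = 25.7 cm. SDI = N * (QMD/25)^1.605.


QMD/25 = 25.7/25 = 1.028
(1.028)^1.605 = exp(1.605 * ln(1.028)) = exp(1.605 * 0.0276152) = exp(0.0443224) = 1.04532
SDI = 315 * 1.04532 = 329.276 ≈ 329

329


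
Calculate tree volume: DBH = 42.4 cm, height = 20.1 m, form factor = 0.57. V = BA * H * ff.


(D/200)^2 = (42.4/200)^2 = 0.212^2 = 0.044944
BA = 3.141593 * 0.044944 = 0.141196 m^2
V = 0.141196 * 20.1 * 0.57 = 1.61768 ≈ 1.618 m^3

1.618 m^3


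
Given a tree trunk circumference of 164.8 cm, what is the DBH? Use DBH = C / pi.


DBH = C / pi = 164.8 / 3.141593 = 52.4575 ≈ 52.46 cm

52.46 cm


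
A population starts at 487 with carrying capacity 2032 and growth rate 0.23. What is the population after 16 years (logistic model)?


(K - N0)/N0 = (2032 - 487)/487 = 1545/487 = 3.17248
r*t = 0.23 * 16 = 3.68; exp(-3.68) = 0.0252230
3.17248 * 0.0252230 = 0.0800195
1 + 0.0800195 = 1.08002
N = 2032 / 1.08002 = 1881.45 ≈ 1881

1881


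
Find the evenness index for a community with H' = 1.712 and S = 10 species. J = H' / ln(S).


ln(10) = 2.30259
J = H' / ln(S) = 1.712 / 2.30259 = 0.743511 ≈ 0.7435

0.7435


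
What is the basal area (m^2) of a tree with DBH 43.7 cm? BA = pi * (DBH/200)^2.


D/200 = 43.7/200 = 0.2185 m
(D/200)^2 = 0.2185^2 = 0.04774225
BA = 3.141593 * 0.04774225 = 0.149987 ≈ 0.1500 m^2

0.1500 m^2


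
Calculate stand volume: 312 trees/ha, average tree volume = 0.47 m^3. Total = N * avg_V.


V_stand = 312 * 0.47 = 146.64 ≈ 146.6 m^3/ha

146.6 m^3/ha


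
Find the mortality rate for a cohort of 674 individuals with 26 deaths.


Mortality rate = 26 / 674 = 0.038576 ≈ 0.0386

0.0386


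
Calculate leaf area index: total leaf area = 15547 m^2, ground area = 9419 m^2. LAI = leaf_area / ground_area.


LAI = 15547 / 9419 = 1.6506 ≈ 1.65

1.65


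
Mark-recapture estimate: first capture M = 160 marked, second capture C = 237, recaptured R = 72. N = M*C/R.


N = M * C / R = 160 * 237 / 72 = 37920 / 72 = 526.67 ≈ 527

527 individuals


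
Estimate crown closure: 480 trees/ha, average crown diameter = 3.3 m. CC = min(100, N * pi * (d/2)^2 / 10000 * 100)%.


(d/2)^2 = (3.3/2)^2 = 1.65^2 = 2.7225
Crown area = 3.141593 * 2.7225 = 8.55299 m^2
N * area / 10000 * 100 = 480 * 8.55299 / 10000 * 100 = 41.0544
CC = min(100, 41.0544) = 41.0544 ≈ 41.1%

41.1%


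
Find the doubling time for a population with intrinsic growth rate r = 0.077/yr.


td = ln(2) / 0.077 = 0.693147 / 0.077 = 9.00191 ≈ 9.0 years

9.0 years


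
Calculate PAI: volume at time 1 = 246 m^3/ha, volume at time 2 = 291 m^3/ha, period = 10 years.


PAI = (V2 - V1) / period = (291 - 246) / 10 = 45 / 10 = 4.50 m^3/ha/yr

4.50 m^3/ha/yr


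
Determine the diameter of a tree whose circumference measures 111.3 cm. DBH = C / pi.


DBH = C / pi = 111.3 / 3.141593 = 35.4279 ≈ 35.43 cm

35.43 cm


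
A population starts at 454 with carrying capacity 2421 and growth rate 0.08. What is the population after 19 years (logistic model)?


(K - N0)/N0 = (2421 - 454)/454 = 1967/454 = 4.33260
r*t = 0.08 * 19 = 1.52; exp(-1.52) = 0.218712
4.33260 * 0.218712 = 0.947592
1 + 0.947592 = 1.94759
N = 2421 / 1.94759 = 1243.07 ≈ 1243

1243


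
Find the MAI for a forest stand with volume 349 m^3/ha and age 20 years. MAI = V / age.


MAI = 349 / 20 = 17.45 m^3/ha/yr

17.45 m^3/ha/yr


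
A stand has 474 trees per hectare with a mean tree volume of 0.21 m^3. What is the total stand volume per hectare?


V_stand = 474 * 0.21 = 99.54 ≈ 99.5 m^3/ha

99.5 m^3/ha


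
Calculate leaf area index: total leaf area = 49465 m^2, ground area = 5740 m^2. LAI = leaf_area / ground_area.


LAI = 49465 / 5740 = 8.6176 ≈ 8.62

8.62


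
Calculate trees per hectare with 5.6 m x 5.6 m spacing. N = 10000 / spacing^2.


N = 10000 / 5.6^2 = 10000 / 31.36 = 318.878 ≈ 319 trees/ha

319 trees/ha


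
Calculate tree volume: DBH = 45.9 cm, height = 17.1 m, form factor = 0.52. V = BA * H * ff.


(D/200)^2 = (45.9/200)^2 = 0.2295^2 = 0.05267025
BA = 3.141593 * 0.05267025 = 0.165468 m^2
V = 0.165468 * 17.1 * 0.52 = 1.47134 ≈ 1.471 m^3

1.471 m^3


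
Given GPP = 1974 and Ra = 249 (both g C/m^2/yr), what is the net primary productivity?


NPP = GPP - Ra = 1974 - 249 = 1725 g C/m^2/yr

1725 g C/m^2/yr


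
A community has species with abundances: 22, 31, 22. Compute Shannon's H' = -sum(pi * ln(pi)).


Total N = 22 + 31 + 22 = 75
Per-species terms:
  p = 22/75 = 0.293333; ln(p) = -1.226447; p*ln(p) = 0.293333 * (-1.226447) = -0.359757
  p = 31/75 = 0.413333; ln(p) = -0.883502; p*ln(p) = 0.413333 * (-0.883502) = -0.365181
  p = 22/75 = 0.293333; ln(p) = -1.226447; p*ln(p) = 0.293333 * (-1.226447) = -0.359757
sum(p*ln(p)) = (-0.359757) + (-0.365181) + (-0.359757) = -1.084695
H' = -(-1.084695) = 1.084695 ≈ 1.0847

1.0847


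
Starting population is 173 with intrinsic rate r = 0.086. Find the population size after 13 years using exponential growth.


r*t = 0.086 * 13 = 1.118
exp(1.118) = 3.05873
N = 173 * 3.05873 = 529.160 ≈ 529

529


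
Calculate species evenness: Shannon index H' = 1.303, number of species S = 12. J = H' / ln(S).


ln(12) = 2.48491
J = H' / ln(S) = 1.303 / 2.48491 = 0.524365 ≈ 0.5244

0.5244


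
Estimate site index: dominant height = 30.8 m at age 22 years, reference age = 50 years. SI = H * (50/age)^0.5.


50/22 = 2.27273
(2.27273)^0.5 = 1.50756
SI = 30.8 * 1.50756 = 46.4328 ≈ 46.4 m

46.4 m


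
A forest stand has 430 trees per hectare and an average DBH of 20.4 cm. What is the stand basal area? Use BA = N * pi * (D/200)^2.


(D/200)^2 = (20.4/200)^2 = 0.102^2 = 0.010404
Individual BA = 3.141593 * 0.010404 = 0.0326851 m^2
Stand BA = 430 * 0.0326851 = 14.0546 ≈ 14.05 m^2/ha

14.05 m^2/ha


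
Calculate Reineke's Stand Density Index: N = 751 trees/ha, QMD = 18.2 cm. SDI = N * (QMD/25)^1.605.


QMD/25 = 18.2/25 = 0.728
(0.728)^1.605 = exp(1.605 * ln(0.728)) = exp(1.605 * (-0.317454)) = exp(-0.509514) = 0.600787
SDI = 751 * 0.600787 = 451.191 ≈ 451

451


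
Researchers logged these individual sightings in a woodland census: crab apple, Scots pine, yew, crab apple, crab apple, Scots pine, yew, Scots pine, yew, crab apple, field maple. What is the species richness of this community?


Total individuals logged = 11
Distinct species (count of individuals): crab apple (4), Scots pine (3), yew (3), field maple (1)
Species richness = number of distinct species = 4

4


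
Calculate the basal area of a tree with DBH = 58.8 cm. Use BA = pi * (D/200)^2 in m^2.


D/200 = 58.8/200 = 0.294 m
(D/200)^2 = 0.294^2 = 0.086436
BA = 3.141593 * 0.086436 = 0.271547 ≈ 0.2715 m^2

0.2715 m^2


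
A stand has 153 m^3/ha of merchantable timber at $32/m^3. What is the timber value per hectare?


Value = 153 * 32 = $4896/ha

$4896/ha


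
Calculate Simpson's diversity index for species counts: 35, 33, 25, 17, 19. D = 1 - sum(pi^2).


Total N = 35 + 33 + 25 + 17 + 19 = 129
Per-species terms:
  p = 35/129 = 0.271318; p^2 = 0.271318^2 = 0.073613
  p = 33/129 = 0.255814; p^2 = 0.255814^2 = 0.065441
  p = 25/129 = 0.193798; p^2 = 0.193798^2 = 0.037558
  p = 17/129 = 0.131783; p^2 = 0.131783^2 = 0.017367
  p = 19/129 = 0.147287; p^2 = 0.147287^2 = 0.021693
sum(p^2) = 0.073613 + 0.065441 + 0.037558 + 0.017367 + 0.021693 = 0.215672
D = 1 - 0.215672 = 0.784328 ≈ 0.7843

0.7843


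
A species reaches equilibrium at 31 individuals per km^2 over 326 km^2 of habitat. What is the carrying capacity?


K = 31 * 326 = 10106 individuals

10106 individuals


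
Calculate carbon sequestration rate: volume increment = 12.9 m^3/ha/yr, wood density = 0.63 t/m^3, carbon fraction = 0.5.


C = 12.9 * 0.63 * 0.5 = 4.0635 ≈ 4.06 t C/ha/yr

4.06 t C/ha/yr


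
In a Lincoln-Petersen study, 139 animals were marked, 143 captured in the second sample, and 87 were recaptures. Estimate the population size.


N = M * C / R = 139 * 143 / 87 = 19877 / 87 = 228.47 ≈ 228

228 individuals


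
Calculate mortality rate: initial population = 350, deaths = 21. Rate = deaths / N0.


Mortality rate = 21 / 350 = 0.0600

0.0600


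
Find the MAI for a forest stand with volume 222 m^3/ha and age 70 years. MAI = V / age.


MAI = 222 / 70 = 3.1714 ≈ 3.17 m^3/ha/yr

3.17 m^3/ha/yr


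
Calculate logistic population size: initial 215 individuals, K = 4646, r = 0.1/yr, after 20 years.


(K - N0)/N0 = (4646 - 215)/215 = 4431/215 = 20.6093
r*t = 0.1 * 20 = 2; exp(-2) = 0.135335
20.6093 * 0.135335 = 2.78916
1 + 2.78916 = 3.78916
N = 4646 / 3.78916 = 1226.13 ≈ 1226

1226


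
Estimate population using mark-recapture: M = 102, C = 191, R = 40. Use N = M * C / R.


N = M * C / R = 102 * 191 / 40 = 19482 / 40 = 487.05 ≈ 487

487 individuals


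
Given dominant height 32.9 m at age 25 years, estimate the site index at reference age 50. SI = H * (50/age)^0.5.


50/25 = 2.00000
(2.00000)^0.5 = 1.41421
SI = 32.9 * 1.41421 = 46.5275 ≈ 46.5 m

46.5 m


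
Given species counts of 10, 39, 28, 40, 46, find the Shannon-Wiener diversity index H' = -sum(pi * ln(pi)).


Total N = 10 + 39 + 28 + 40 + 46 = 163
Per-species terms:
  p = 10/163 = 0.061350; ln(p) = -2.791160; p*ln(p) = 0.061350 * (-2.791160) = -0.171238
  p = 39/163 = 0.239264; ln(p) = -1.430188; p*ln(p) = 0.239264 * (-1.430188) = -0.342193
  p = 28/163 = 0.171779; ln(p) = -1.761547; p*ln(p) = 0.171779 * (-1.761547) = -0.302597
  p = 40/163 = 0.245399; ln(p) = -1.404870; p*ln(p) = 0.245399 * (-1.404870) = -0.344754
  p = 46/163 = 0.282209; ln(p) = -1.265107; p*ln(p) = 0.282209 * (-1.265107) = -0.357025
sum(p*ln(p)) = (-0.171238) + (-0.342193) + (-0.302597) + (-0.344754) + (-0.357025) = -1.517807
H' = -(-1.517807) = 1.517807 ≈ 1.5178

1.5178


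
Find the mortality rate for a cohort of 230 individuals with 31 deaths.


Mortality rate = 31 / 230 = 0.134783 ≈ 0.1348

0.1348


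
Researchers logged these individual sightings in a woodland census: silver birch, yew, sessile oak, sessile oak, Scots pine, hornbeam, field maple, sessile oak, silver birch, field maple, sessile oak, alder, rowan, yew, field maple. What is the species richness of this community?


Total individuals logged = 15
Distinct species (count of individuals): silver birch (2), yew (2), sessile oak (4), Scots pine (1), hornbeam (1), field maple (3), alder (1), rowan (1)
Species richness = number of distinct species = 8

8


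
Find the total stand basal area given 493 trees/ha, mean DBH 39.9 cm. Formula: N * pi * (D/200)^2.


(D/200)^2 = (39.9/200)^2 = 0.1995^2 = 0.03980025
Individual BA = 3.141593 * 0.03980025 = 0.125036 m^2
Stand BA = 493 * 0.125036 = 61.6427 ≈ 61.64 m^2/ha

61.64 m^2/ha


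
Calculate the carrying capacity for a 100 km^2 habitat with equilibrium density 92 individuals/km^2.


K = 92 * 100 = 9200 individuals

9200 individuals


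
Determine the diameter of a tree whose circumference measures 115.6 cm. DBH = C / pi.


DBH = C / pi = 115.6 / 3.141593 = 36.7966 ≈ 36.80 cm

36.80 cm


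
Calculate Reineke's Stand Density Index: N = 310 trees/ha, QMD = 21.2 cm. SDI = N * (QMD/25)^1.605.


QMD/25 = 21.2/25 = 0.848
(0.848)^1.605 = exp(1.605 * ln(0.848)) = exp(1.605 * (-0.164875)) = exp(-0.264624) = 0.767494
SDI = 310 * 0.767494 = 237.923 ≈ 238

238


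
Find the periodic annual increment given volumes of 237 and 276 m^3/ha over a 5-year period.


PAI = (V2 - V1) / period = (276 - 237) / 5 = 39 / 5 = 7.80 m^3/ha/yr

7.80 m^3/ha/yr


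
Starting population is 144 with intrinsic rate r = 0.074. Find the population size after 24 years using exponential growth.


r*t = 0.074 * 24 = 1.776
exp(1.776) = 5.90618
N = 144 * 5.90618 = 850.490 ≈ 850

850


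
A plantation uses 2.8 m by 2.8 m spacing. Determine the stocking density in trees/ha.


N = 10000 / 2.8^2 = 10000 / 7.84 = 1275.51 ≈ 1276 trees/ha

1276 trees/ha


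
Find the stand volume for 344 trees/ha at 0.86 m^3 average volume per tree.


V_stand = 344 * 0.86 = 295.84 ≈ 295.8 m^3/ha

295.8 m^3/ha


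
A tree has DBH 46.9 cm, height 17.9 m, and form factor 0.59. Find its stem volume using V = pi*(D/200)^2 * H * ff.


(D/200)^2 = (46.9/200)^2 = 0.2345^2 = 0.05499025
BA = 3.141593 * 0.05499025 = 0.172757 m^2
V = 0.172757 * 17.9 * 0.59 = 1.82449 ≈ 1.824 m^3

1.824 m^3


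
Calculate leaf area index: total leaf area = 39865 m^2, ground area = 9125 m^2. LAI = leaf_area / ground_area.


LAI = 39865 / 9125 = 4.3688 ≈ 4.37

4.37


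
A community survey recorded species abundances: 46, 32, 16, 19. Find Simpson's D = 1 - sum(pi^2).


Total N = 46 + 32 + 16 + 19 = 113
Per-species terms:
  p = 46/113 = 0.407080; p^2 = 0.407080^2 = 0.165714
  p = 32/113 = 0.283186; p^2 = 0.283186^2 = 0.080194
  p = 16/113 = 0.141593; p^2 = 0.141593^2 = 0.020049
  p = 19/113 = 0.168142; p^2 = 0.168142^2 = 0.028272
sum(p^2) = 0.165714 + 0.080194 + 0.020049 + 0.028272 = 0.294229
D = 1 - 0.294229 = 0.705771 ≈ 0.7058

0.7058


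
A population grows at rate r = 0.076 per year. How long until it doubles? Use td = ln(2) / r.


td = ln(2) / 0.076 = 0.693147 / 0.076 = 9.12036 ≈ 9.1 years

9.1 years


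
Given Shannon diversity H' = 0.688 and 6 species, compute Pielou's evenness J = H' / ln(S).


ln(6) = 1.79176
J = H' / ln(S) = 0.688 / 1.79176 = 0.383980 ≈ 0.3840

0.3840


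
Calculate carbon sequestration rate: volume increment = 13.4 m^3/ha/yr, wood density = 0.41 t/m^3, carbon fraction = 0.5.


C = 13.4 * 0.41 * 0.5 = 2.747 ≈ 2.75 t C/ha/yr

2.75 t C/ha/yr


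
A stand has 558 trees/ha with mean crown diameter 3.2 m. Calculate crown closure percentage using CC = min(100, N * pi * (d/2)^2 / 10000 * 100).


(d/2)^2 = (3.2/2)^2 = 1.6^2 = 2.56
Crown area = 3.141593 * 2.56 = 8.04248 m^2
N * area / 10000 * 100 = 558 * 8.04248 / 10000 * 100 = 44.8770
CC = min(100, 44.8770) = 44.8770 ≈ 44.9%

44.9%


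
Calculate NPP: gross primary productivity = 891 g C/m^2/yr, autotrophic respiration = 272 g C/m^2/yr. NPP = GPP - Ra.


NPP = GPP - Ra = 891 - 272 = 619 g C/m^2/yr

619 g C/m^2/yr


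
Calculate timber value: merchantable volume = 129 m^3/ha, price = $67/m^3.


Value = 129 * 67 = $8643/ha

$8643/ha


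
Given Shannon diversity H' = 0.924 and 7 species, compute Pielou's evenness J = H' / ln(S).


ln(7) = 1.94591
J = H' / ln(S) = 0.924 / 1.94591 = 0.474842 ≈ 0.4748

0.4748


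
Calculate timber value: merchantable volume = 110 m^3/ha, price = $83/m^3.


Value = 110 * 83 = $9130/ha

$9130/ha


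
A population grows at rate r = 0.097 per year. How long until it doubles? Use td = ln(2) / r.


td = ln(2) / 0.097 = 0.693147 / 0.097 = 7.14585 ≈ 7.1 years

7.1 years


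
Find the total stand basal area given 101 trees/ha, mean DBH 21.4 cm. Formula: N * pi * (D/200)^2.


(D/200)^2 = (21.4/200)^2 = 0.107^2 = 0.011449
Individual BA = 3.141593 * 0.011449 = 0.0359681 m^2
Stand BA = 101 * 0.0359681 = 3.63278 ≈ 3.63 m^2/ha

3.63 m^2/ha


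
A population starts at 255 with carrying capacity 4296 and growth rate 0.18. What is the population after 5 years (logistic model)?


(K - N0)/N0 = (4296 - 255)/255 = 4041/255 = 15.8471
r*t = 0.18 * 5 = 0.9; exp(-0.9) = 0.406570
15.8471 * 0.406570 = 6.44296
1 + 6.44296 = 7.44296
N = 4296 / 7.44296 = 577.190 ≈ 577

577


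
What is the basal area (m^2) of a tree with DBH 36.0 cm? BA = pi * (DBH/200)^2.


D/200 = 36.0/200 = 0.18 m
(D/200)^2 = 0.18^2 = 0.0324
BA = 3.141593 * 0.0324 = 0.101788 ≈ 0.1018 m^2

0.1018 m^2


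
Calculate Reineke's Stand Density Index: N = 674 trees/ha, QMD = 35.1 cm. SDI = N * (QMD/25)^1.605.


QMD/25 = 35.1/25 = 1.404
(1.404)^1.605 = exp(1.605 * ln(1.404)) = exp(1.605 * 0.339325) = exp(0.544617) = 1.72395
SDI = 674 * 1.72395 = 1161.94 ≈ 1162

1162


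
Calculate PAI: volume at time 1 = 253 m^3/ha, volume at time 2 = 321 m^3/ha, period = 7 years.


PAI = (V2 - V1) / period = (321 - 253) / 7 = 68 / 7 = 9.7143 ≈ 9.71 m^3/ha/yr

9.71 m^3/ha/yr


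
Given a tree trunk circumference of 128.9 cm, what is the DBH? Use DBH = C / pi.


DBH = C / pi = 128.9 / 3.141593 = 41.0301 ≈ 41.03 cm

41.03 cm


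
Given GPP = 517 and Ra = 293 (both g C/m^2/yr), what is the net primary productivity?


NPP = GPP - Ra = 517 - 293 = 224 g C/m^2/yr

224 g C/m^2/yr


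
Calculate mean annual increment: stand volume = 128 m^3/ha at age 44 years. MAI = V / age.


MAI = 128 / 44 = 2.9091 ≈ 2.91 m^3/ha/yr

2.91 m^3/ha/yr


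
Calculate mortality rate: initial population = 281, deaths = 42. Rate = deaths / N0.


Mortality rate = 42 / 281 = 0.149466 ≈ 0.1495

0.1495


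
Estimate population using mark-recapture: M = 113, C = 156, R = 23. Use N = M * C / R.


N = M * C / R = 113 * 156 / 23 = 17628 / 23 = 766.43 ≈ 766

766 individuals


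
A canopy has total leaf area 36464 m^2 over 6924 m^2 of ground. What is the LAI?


LAI = 36464 / 6924 = 5.2663 ≈ 5.27

5.27


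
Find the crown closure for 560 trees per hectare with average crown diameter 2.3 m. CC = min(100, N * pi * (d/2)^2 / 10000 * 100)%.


(d/2)^2 = (2.3/2)^2 = 1.15^2 = 1.3225
Crown area = 3.141593 * 1.3225 = 4.15476 m^2
N * area / 10000 * 100 = 560 * 4.15476 / 10000 * 100 = 23.2667
CC = min(100, 23.2667) = 23.2667 ≈ 23.3%

23.3%


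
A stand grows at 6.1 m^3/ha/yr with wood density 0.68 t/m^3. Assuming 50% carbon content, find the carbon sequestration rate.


C = 6.1 * 0.68 * 0.5 = 2.074 ≈ 2.07 t C/ha/yr

2.07 t C/ha/yr


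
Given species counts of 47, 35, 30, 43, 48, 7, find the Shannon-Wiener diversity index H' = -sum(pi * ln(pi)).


Total N = 47 + 35 + 30 + 43 + 48 + 7 = 210
Per-species terms:
  p = 47/210 = 0.223810; ln(p) = -1.496958; p*ln(p) = 0.223810 * (-1.496958) = -0.335034
  p = 35/210 = 0.166667; ln(p) = -1.791757; p*ln(p) = 0.166667 * (-1.791757) = -0.298627
  p = 30/210 = 0.142857; ln(p) = -1.945911; p*ln(p) = 0.142857 * (-1.945911) = -0.277987
  p = 43/210 = 0.204762; ln(p) = -1.585907; p*ln(p) = 0.204762 * (-1.585907) = -0.324733
  p = 48/210 = 0.228571; ln(p) = -1.475908; p*ln(p) = 0.228571 * (-1.475908) = -0.337350
  p = 7/210 = 0.033333; ln(p) = -3.401207; p*ln(p) = 0.033333 * (-3.401207) = -0.113372
sum(p*ln(p)) = (-0.335034) + (-0.298627) + (-0.277987) + (-0.324733) + (-0.337350) + (-0.113372) = -1.687103
H' = -(-1.687103) = 1.687103 ≈ 1.6871

1.6871


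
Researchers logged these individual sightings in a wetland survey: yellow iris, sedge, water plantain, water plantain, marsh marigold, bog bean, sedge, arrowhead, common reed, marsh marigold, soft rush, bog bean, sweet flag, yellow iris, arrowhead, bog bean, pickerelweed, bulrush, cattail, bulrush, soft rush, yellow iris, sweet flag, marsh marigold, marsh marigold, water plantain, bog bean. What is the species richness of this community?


Total individuals logged = 27
Distinct species (count of individuals): yellow iris (3), sedge (2), water plantain (3), marsh marigold (4), bog bean (4), arrowhead (2), common reed (1), soft rush (2), sweet flag (2), pickerelweed (1), bulrush (2), cattail (1)
Species richness = number of distinct species = 12

12


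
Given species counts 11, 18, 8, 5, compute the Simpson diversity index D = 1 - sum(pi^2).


Total N = 11 + 18 + 8 + 5 = 42
Per-species terms:
  p = 11/42 = 0.261905; p^2 = 0.261905^2 = 0.068594
  p = 18/42 = 0.428571; p^2 = 0.428571^2 = 0.183673
  p = 8/42 = 0.190476; p^2 = 0.190476^2 = 0.036281
  p = 5/42 = 0.119048; p^2 = 0.119048^2 = 0.014172
sum(p^2) = 0.068594 + 0.183673 + 0.036281 + 0.014172 = 0.302720
D = 1 - 0.302720 = 0.697280 ≈ 0.6973

0.6973


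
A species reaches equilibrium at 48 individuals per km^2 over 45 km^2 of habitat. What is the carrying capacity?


K = 48 * 45 = 2160 individuals

2160 individuals


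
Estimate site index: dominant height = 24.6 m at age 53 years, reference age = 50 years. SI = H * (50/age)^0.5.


50/53 = 0.943396
(0.943396)^0.5 = 0.971286
SI = 24.6 * 0.971286 = 23.8936 ≈ 23.9 m

23.9 m


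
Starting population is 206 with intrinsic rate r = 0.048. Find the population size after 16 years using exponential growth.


r*t = 0.048 * 16 = 0.768
exp(0.768) = 2.15545
N = 206 * 2.15545 = 444.023 ≈ 444

444


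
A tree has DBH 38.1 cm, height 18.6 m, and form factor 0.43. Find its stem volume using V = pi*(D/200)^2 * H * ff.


(D/200)^2 = (38.1/200)^2 = 0.1905^2 = 0.03629025
BA = 3.141593 * 0.03629025 = 0.114009 m^2
V = 0.114009 * 18.6 * 0.43 = 0.911844 ≈ 0.912 m^3

0.912 m^3


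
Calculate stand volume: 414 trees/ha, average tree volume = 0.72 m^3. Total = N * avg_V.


V_stand = 414 * 0.72 = 298.08 ≈ 298.1 m^3/ha

298.1 m^3/ha


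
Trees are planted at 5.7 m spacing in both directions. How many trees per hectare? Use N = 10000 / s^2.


N = 10000 / 5.7^2 = 10000 / 32.49 = 307.787 ≈ 308 trees/ha

308 trees/ha


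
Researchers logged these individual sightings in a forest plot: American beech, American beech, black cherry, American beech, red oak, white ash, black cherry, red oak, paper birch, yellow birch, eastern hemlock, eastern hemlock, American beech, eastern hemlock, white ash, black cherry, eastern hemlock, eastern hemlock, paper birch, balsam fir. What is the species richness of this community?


Total individuals logged = 20
Distinct species (count of individuals): American beech (4), black cherry (3), red oak (2), white ash (2), paper birch (2), yellow birch (1), eastern hemlock (5), balsam fir (1)
Species richness = number of distinct species = 8

8


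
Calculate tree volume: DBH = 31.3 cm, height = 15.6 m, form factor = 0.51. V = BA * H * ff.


(D/200)^2 = (31.3/200)^2 = 0.1565^2 = 0.02449225
BA = 3.141593 * 0.02449225 = 0.0769447 m^2
V = 0.0769447 * 15.6 * 0.51 = 0.612172 ≈ 0.612 m^3

0.612 m^3


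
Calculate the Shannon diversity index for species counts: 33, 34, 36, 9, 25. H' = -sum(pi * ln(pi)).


Total N = 33 + 34 + 36 + 9 + 25 = 137
Per-species terms:
  p = 33/137 = 0.240876; ln(p) = -1.423473; p*ln(p) = 0.240876 * (-1.423473) = -0.342880
  p = 34/137 = 0.248175; ln(p) = -1.393621; p*ln(p) = 0.248175 * (-1.393621) = -0.345862
  p = 36/137 = 0.262774; ln(p) = -1.336461; p*ln(p) = 0.262774 * (-1.336461) = -0.351187
  p = 9/137 = 0.065693; ln(p) = -2.722763; p*ln(p) = 0.065693 * (-2.722763) = -0.178866
  p = 25/137 = 0.182482; ln(p) = -1.701104; p*ln(p) = 0.182482 * (-1.701104) = -0.310421
sum(p*ln(p)) = (-0.342880) + (-0.345862) + (-0.351187) + (-0.178866) + (-0.310421) = -1.529216
H' = -(-1.529216) = 1.529216 ≈ 1.5292

1.5292


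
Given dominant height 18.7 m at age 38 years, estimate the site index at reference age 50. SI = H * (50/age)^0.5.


50/38 = 1.31579
(1.31579)^0.5 = 1.14708
SI = 18.7 * 1.14708 = 21.4504 ≈ 21.5 m

21.5 m


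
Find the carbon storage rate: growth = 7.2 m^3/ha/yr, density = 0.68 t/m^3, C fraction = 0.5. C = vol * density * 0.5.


C = 7.2 * 0.68 * 0.5 = 2.448 ≈ 2.45 t C/ha/yr

2.45 t C/ha/yr


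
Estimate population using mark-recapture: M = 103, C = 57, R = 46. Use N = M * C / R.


N = M * C / R = 103 * 57 / 46 = 5871 / 46 = 127.63 ≈ 128

128 individuals


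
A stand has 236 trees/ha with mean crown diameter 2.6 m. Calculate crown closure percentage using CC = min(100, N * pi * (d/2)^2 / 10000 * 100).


(d/2)^2 = (2.6/2)^2 = 1.3^2 = 1.69
Crown area = 3.141593 * 1.69 = 5.30929 m^2
N * area / 10000 * 100 = 236 * 5.30929 / 10000 * 100 = 12.5299
CC = min(100, 12.5299) = 12.5299 ≈ 12.5%

12.5%


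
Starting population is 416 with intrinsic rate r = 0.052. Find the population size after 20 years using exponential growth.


r*t = 0.052 * 20 = 1.04
exp(1.04) = 2.82922
N = 416 * 2.82922 = 1176.96 ≈ 1177

1177


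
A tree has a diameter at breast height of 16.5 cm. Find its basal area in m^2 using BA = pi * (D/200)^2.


D/200 = 16.5/200 = 0.0825 m
(D/200)^2 = 0.0825^2 = 0.00680625
BA = 3.141593 * 0.00680625 = 0.0213825 ≈ 0.0214 m^2

0.0214 m^2


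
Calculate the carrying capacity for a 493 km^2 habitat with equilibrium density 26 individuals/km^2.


K = 26 * 493 = 12818 individuals

12818 individuals


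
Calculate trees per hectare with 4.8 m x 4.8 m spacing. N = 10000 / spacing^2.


N = 10000 / 4.8^2 = 10000 / 23.04 = 434.028 ≈ 434 trees/ha

434 trees/ha


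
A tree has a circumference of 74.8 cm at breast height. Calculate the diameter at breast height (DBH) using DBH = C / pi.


DBH = C / pi = 74.8 / 3.141593 = 23.8096 ≈ 23.81 cm

23.81 cm


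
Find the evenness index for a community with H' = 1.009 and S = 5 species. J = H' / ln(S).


ln(5) = 1.60944
J = H' / ln(S) = 1.009 / 1.60944 = 0.626926 ≈ 0.6269

0.6269


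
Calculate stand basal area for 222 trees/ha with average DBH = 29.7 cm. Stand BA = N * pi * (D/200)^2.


(D/200)^2 = (29.7/200)^2 = 0.1485^2 = 0.02205225
Individual BA = 3.141593 * 0.02205225 = 0.0692792 m^2
Stand BA = 222 * 0.0692792 = 15.3800 ≈ 15.38 m^2/ha

15.38 m^2/ha


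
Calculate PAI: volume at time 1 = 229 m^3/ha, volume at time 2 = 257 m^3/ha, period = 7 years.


PAI = (V2 - V1) / period = (257 - 229) / 7 = 28 / 7 = 4.00 m^3/ha/yr

4.00 m^3/ha/yr


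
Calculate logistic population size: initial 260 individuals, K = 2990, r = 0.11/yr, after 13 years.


(K - N0)/N0 = (2990 - 260)/260 = 2730/260 = 10.5000
r*t = 0.11 * 13 = 1.43; exp(-1.43) = 0.239309
10.5000 * 0.239309 = 2.51274
1 + 2.51274 = 3.51274
N = 2990 / 3.51274 = 851.187 ≈ 851

851


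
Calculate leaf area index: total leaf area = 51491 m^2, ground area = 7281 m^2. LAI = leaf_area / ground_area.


LAI = 51491 / 7281 = 7.0720 ≈ 7.07

7.07


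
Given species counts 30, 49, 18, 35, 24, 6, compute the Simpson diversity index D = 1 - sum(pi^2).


Total N = 30 + 49 + 18 + 35 + 24 + 6 = 162
Per-species terms:
  p = 30/162 = 0.185185; p^2 = 0.185185^2 = 0.034293
  p = 49/162 = 0.302469; p^2 = 0.302469^2 = 0.091487
  p = 18/162 = 0.111111; p^2 = 0.111111^2 = 0.012346
  p = 35/162 = 0.216049; p^2 = 0.216049^2 = 0.046677
  p = 24/162 = 0.148148; p^2 = 0.148148^2 = 0.021948
  p = 6/162 = 0.037037; p^2 = 0.037037^2 = 0.001372
sum(p^2) = 0.034293 + 0.091487 + 0.012346 + 0.046677 + 0.021948 + 0.001372 = 0.208123
D = 1 - 0.208123 = 0.791877 ≈ 0.7919

0.7919


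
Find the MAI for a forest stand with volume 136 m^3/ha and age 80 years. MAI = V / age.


MAI = 136 / 80 = 1.70 m^3/ha/yr

1.70 m^3/ha/yr


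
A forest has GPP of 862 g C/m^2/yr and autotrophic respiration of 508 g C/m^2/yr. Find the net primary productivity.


NPP = GPP - Ra = 862 - 508 = 354 g C/m^2/yr

354 g C/m^2/yr


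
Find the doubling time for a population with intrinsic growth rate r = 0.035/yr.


td = ln(2) / 0.035 = 0.693147 / 0.035 = 19.8042 ≈ 19.8 years

19.8 years


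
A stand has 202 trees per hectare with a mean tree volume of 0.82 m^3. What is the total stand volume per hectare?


V_stand = 202 * 0.82 = 165.64 ≈ 165.6 m^3/ha

165.6 m^3/ha


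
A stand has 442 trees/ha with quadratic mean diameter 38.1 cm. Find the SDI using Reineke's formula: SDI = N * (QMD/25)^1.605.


QMD/25 = 38.1/25 = 1.524
(1.524)^1.605 = exp(1.605 * ln(1.524)) = exp(1.605 * 0.421338) = exp(0.676247) = 1.96648
SDI = 442 * 1.96648 = 869.184 ≈ 869

869


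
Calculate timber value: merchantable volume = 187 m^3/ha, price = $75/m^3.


Value = 187 * 75 = $14025/ha

$14025/ha


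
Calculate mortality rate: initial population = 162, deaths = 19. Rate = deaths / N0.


Mortality rate = 19 / 162 = 0.117284 ≈ 0.1173

0.1173


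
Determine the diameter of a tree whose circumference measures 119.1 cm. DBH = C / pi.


DBH = C / pi = 119.1 / 3.141593 = 37.9107 ≈ 37.91 cm

37.91 cm


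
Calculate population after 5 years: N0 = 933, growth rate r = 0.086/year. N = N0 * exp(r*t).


r*t = 0.086 * 5 = 0.43
exp(0.43) = 1.53726
N = 933 * 1.53726 = 1434.26 ≈ 1434

1434


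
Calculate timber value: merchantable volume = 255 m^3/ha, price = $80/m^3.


Value = 255 * 80 = $20400/ha

$20400/ha


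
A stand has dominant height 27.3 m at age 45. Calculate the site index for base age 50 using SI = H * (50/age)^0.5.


50/45 = 1.11111
(1.11111)^0.5 = 1.05409
SI = 27.3 * 1.05409 = 28.7767 ≈ 28.8 m

28.8 m


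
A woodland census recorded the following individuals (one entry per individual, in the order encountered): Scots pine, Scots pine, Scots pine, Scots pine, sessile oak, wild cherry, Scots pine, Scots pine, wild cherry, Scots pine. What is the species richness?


Total individuals logged = 10
Distinct species (count of individuals): Scots pine (7), sessile oak (1), wild cherry (2)
Species richness = number of distinct species = 3

3


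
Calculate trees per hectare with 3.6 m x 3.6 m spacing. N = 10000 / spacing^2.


N = 10000 / 3.6^2 = 10000 / 12.96 = 771.605 ≈ 772 trees/ha

772 trees/ha


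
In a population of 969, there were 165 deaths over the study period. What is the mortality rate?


Mortality rate = 165 / 969 = 0.170279 ≈ 0.1703

0.1703


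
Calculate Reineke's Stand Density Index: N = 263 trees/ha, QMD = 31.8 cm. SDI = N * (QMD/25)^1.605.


QMD/25 = 31.8/25 = 1.272
(1.272)^1.605 = exp(1.605 * ln(1.272)) = exp(1.605 * 0.240590) = exp(0.386147) = 1.47130
SDI = 263 * 1.47130 = 386.952 ≈ 387

387


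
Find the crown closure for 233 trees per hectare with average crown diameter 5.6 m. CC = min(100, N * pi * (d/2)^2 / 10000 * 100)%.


(d/2)^2 = (5.6/2)^2 = 2.8^2 = 7.84
Crown area = 3.141593 * 7.84 = 24.6301 m^2
N * area / 10000 * 100 = 233 * 24.6301 / 10000 * 100 = 57.3881
CC = min(100, 57.3881) = 57.3881 ≈ 57.4%

57.4%


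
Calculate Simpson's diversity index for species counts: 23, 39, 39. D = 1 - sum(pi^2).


Total N = 23 + 39 + 39 = 101
Per-species terms:
  p = 23/101 = 0.227723; p^2 = 0.227723^2 = 0.051858
  p = 39/101 = 0.386139; p^2 = 0.386139^2 = 0.149103
  p = 39/101 = 0.386139; p^2 = 0.386139^2 = 0.149103
sum(p^2) = 0.051858 + 0.149103 + 0.149103 = 0.350064
D = 1 - 0.350064 = 0.649936 ≈ 0.6499

0.6499


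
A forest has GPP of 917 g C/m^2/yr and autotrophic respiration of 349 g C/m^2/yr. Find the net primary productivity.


NPP = GPP - Ra = 917 - 349 = 568 g C/m^2/yr

568 g C/m^2/yr


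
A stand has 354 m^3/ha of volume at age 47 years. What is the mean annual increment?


MAI = 354 / 47 = 7.5319 ≈ 7.53 m^3/ha/yr

7.53 m^3/ha/yr


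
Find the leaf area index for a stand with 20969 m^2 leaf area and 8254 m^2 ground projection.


LAI = 20969 / 8254 = 2.5405 ≈ 2.54

2.54


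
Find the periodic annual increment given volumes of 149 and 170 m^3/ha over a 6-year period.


PAI = (V2 - V1) / period = (170 - 149) / 6 = 21 / 6 = 3.50 m^3/ha/yr

3.50 m^3/ha/yr


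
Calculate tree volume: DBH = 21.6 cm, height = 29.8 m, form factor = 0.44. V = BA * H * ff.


(D/200)^2 = (21.6/200)^2 = 0.108^2 = 0.011664
BA = 3.141593 * 0.011664 = 0.0366435 m^2
V = 0.0366435 * 29.8 * 0.44 = 0.480470 ≈ 0.480 m^3

0.480 m^3


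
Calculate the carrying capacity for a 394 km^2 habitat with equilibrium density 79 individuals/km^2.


K = 79 * 394 = 31126 individuals

31126 individuals


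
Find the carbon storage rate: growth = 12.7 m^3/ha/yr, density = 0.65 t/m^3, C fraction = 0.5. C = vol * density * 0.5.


C = 12.7 * 0.65 * 0.5 = 4.1275 ≈ 4.13 t C/ha/yr

4.13 t C/ha/yr


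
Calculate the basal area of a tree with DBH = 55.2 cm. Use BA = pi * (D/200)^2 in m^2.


D/200 = 55.2/200 = 0.276 m
(D/200)^2 = 0.276^2 = 0.076176
BA = 3.141593 * 0.076176 = 0.239314 ≈ 0.2393 m^2

0.2393 m^2
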